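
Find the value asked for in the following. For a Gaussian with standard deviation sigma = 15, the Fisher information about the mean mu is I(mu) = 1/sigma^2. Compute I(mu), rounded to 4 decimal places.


The Fisher information for the mean of a normal distribution is I(mu) = 1/sigma^2.
sigma = 15, so sigma^2 = 225.
I(mu) = 1/225 = 0.0044

0.0044


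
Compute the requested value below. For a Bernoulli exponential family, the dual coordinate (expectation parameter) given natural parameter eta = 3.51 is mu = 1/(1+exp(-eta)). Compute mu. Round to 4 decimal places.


Dual coordinate (expectation parameter) for Bernoulli:
mu = 1/(1+exp(-eta)).
eta = 3.51.
exp(-eta) = exp(-3.51) = 0.029897.
mu = 1/(1+0.029897) = 0.9710

0.9710


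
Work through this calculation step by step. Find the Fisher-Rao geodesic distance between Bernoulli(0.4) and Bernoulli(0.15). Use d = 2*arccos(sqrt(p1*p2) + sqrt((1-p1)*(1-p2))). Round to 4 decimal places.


Geodesic distance on Bernoulli manifold:
d(p1,p2) = 2*arccos(sqrt(p1*p2) + sqrt((1-p1)*(1-p2))).
sqrt(p1*p2) = sqrt(0.4*0.15) = 0.244949.
sqrt((1-p1)*(1-p2)) = sqrt(0.6*0.85) = 0.714143.
arg = 0.244949 + 0.714143 = 0.959092.
d = 2*arccos(0.959092) = 0.5740

0.5740


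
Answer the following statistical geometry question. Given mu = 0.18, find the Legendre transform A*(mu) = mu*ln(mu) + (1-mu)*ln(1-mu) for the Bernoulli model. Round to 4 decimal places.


Legendre transform for Bernoulli:
A*(mu) = mu*log(mu) + (1-mu)*log(1-mu).
mu = 0.18, 1-mu = 0.82.
mu*log(mu) = 0.18*log(0.18) = -0.308664.
(1-mu)*log(1-mu) = 0.82*log(0.82) = -0.16273.
A* = -0.308664 + -0.16273 = -0.4714

-0.4714


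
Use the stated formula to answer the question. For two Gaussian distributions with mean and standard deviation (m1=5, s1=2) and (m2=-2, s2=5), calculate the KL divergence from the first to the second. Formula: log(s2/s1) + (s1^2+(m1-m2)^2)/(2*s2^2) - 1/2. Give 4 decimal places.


KL divergence between normal distributions:
KL = log(s2/s1) + (s1^2 + (m1-m2)^2)/(2*s2^2) - 1/2.
log(5/2) = 0.916291.
(2^2 + (5--2)^2)/(2*5^2) = (4 + 49)/50 = 1.06.
KL = 0.916291 + 1.06 - 0.5 = 1.4763

1.4763


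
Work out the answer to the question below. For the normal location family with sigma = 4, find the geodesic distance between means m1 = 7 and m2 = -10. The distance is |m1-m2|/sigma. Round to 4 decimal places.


On the fixed-variance normal subfamily, geodesic distance = |m1-m2|/sigma.
|7 - -10| = 17.
sigma = 4.
d = 17/4 = 4.2500

4.2500


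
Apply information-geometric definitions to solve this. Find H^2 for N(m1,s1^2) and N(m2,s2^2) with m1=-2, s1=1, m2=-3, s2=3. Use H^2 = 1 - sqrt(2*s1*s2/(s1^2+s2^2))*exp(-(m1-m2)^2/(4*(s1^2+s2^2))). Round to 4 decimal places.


Squared Hellinger distance for Gaussians:
H^2 = 1 - sqrt(2*s1*s2/(s1^2+s2^2)) * exp(-(m1-m2)^2/(4*(s1^2+s2^2))).
s1^2 = 1, s2^2 = 9, s1^2+s2^2 = 10.
sqrt(2*1*3/(10)) = 0.774597.
(m1-m2)^2 = (1)^2 = 1.
exp(-1/(4*10)) = exp(-0.025) = 0.97531.
H^2 = 1 - 0.774597*0.97531 = 0.2445

0.2445


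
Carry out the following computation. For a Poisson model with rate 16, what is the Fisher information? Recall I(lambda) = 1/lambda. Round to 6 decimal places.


Fisher information for Poisson: I(lambda) = 1/lambda.
lambda = 16.
I(lambda) = 1/16 = 0.062500

0.062500


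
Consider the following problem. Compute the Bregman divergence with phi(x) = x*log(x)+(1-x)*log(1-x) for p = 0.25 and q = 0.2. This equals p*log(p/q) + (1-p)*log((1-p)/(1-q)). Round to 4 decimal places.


Bregman divergence with negative entropy generator:
D = p*log(p/q) + (1-p)*log((1-p)/(1-q)).
p = 0.25, q = 0.2.
p*log(p/q) = 0.25*log(0.25/0.2) = 0.055786.
(1-p)*log((1-p)/(1-q)) = 0.75*log(0.75/0.8) = -0.048404.
D = 0.055786 + -0.048404 = 0.0074

0.0074


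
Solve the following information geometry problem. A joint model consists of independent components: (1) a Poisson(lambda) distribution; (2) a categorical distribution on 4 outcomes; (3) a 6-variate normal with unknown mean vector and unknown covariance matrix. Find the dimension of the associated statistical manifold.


The dimension of a statistical manifold equals the number of free
(independent) real parameters of the model. For a product of independent
blocks the parameter counts add.
- Poisson (lambda): 1.
- categorical on 4 outcomes (probabilities sum to 1): 4-1 = 3.
- 6-variate normal: 6 (mean) + 6*7/2 = 21 (symmetric covariance) = 27.
Total = 1 + 3 + 27 = 31.
Dimension = 31

31


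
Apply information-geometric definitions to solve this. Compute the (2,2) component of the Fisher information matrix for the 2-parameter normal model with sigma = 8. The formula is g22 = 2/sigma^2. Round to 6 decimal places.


For the 2-parameter normal family, the Fisher metric has:
  g11 = 1/sigma^2, g22 = 2/sigma^2.
sigma = 8, sigma^2 = 64.
g22 = 0.031250

0.031250


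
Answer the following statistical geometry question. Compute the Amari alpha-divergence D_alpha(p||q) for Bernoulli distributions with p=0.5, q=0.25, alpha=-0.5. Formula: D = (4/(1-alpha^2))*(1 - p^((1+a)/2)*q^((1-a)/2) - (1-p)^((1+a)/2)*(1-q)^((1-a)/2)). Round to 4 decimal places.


Amari alpha-divergence:
D = (4/(1-alpha^2))*(1 - p^((1+a)/2)*q^((1-a)/2) - (1-p)^((1+a)/2)*(1-q)^((1-a)/2)).
alpha = -0.5, p = 0.5, q = 0.25.
e1 = (1+alpha)/2 = 0.25, e2 = (1-alpha)/2 = 0.75.
t1 = p^e1 * q^e2 = 0.5^0.25 * 0.25^0.75 = 0.297302.
t2 = (1-p)^e1 * (1-q)^e2 = 0.5^0.25 * 0.75^0.75 = 0.677702.
4/(1-alpha^2) = 5.333333.
D = 5.333333*(1 - 0.297302 - 0.677702) = 0.1333

0.1333


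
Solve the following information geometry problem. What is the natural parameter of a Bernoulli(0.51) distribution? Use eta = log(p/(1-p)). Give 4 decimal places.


Natural parameter for Bernoulli: eta = log(p/(1-p)).
p = 0.51, 1-p = 0.49.
p/(1-p) = 1.040816.
eta = log(1.040816) = 0.0400

0.0400


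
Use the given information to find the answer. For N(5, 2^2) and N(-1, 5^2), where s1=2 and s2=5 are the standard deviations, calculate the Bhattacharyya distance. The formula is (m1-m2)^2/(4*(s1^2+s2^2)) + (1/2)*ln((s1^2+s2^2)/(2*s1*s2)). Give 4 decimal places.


Bhattacharyya distance between two Gaussians:
DB = (m1-m2)^2/(4*(s1^2+s2^2)) + (1/2)*ln((s1^2+s2^2)/(2*s1*s2)).
(m1-m2)^2 = (6)^2 = 36.
s1^2+s2^2 = 4 + 25 = 29.
term1 = 36/116 = 0.310345.
term2 = 0.5*ln(29/20.0) = 0.185782.
DB = 0.310345 + 0.185782 = 0.4961

0.4961


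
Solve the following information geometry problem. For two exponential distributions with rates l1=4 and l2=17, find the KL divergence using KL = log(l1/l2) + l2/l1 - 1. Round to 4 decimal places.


KL divergence for exponential family:
KL = log(l1/l2) + l2/l1 - 1.
log(4/17) = -1.446919.
17/4 = 4.25.
KL = -1.446919 + 4.25 - 1 = 1.8031

1.8031


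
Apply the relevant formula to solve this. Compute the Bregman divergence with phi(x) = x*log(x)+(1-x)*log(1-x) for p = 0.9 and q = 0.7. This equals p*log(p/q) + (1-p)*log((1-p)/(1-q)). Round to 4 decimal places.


Bregman divergence with negative entropy generator:
D = p*log(p/q) + (1-p)*log((1-p)/(1-q)).
p = 0.9, q = 0.7.
p*log(p/q) = 0.9*log(0.9/0.7) = 0.226183.
(1-p)*log((1-p)/(1-q)) = 0.1*log(0.1/0.3) = -0.109861.
D = 0.226183 + -0.109861 = 0.1163

0.1163


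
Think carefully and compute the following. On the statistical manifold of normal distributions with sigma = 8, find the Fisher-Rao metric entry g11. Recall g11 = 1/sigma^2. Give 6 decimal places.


For the 2-parameter normal family, the Fisher metric has:
  g11 = 1/sigma^2, g22 = 2/sigma^2.
sigma = 8, sigma^2 = 64.
g11 = 0.015625

0.015625


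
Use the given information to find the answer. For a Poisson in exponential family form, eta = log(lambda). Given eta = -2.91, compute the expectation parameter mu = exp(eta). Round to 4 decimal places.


Expectation parameter for Poisson exponential family:
mu = exp(eta).
eta = -2.91.
mu = exp(-2.91) = 0.0545

0.0545


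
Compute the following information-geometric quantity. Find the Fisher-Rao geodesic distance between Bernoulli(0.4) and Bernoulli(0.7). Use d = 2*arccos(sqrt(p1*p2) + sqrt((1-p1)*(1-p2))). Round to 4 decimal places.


Geodesic distance on Bernoulli manifold:
d(p1,p2) = 2*arccos(sqrt(p1*p2) + sqrt((1-p1)*(1-p2))).
sqrt(p1*p2) = sqrt(0.4*0.7) = 0.52915.
sqrt((1-p1)*(1-p2)) = sqrt(0.6*0.3) = 0.424264.
arg = 0.52915 + 0.424264 = 0.953414.
d = 2*arccos(0.953414) = 0.6129

0.6129


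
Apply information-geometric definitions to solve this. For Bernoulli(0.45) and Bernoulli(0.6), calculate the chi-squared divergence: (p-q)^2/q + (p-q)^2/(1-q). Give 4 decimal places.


Chi-squared divergence between Bernoulli distributions:
chi^2 = (p-q)^2/q + (p-q)^2/(1-q).
p = 0.45, q = 0.6, p-q = -0.15.
(p-q)^2 = 0.0225.
term1 = 0.0225/0.6 = 0.0375.
term2 = 0.0225/0.4 = 0.05625.
chi^2 = 0.0375 + 0.05625 = 0.0937

0.0937


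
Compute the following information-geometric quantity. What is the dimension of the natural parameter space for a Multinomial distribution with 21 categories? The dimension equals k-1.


Exponential family dimension calculation:
For Multinomial with k=21 categories, dim = k-1 = 20.

20


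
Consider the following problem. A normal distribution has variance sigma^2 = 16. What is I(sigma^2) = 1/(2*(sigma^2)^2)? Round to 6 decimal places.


Fisher information for variance: I(sigma^2) = 1/(2*sigma^4).
sigma^2 = 16, so sigma^4 = 256.
I = 1/(2*256) = 1/512 = 0.001953

0.001953


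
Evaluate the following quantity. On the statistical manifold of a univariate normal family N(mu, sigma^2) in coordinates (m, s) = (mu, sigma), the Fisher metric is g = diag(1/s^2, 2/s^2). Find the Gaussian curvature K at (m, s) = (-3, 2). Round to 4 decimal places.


The metric has the form g = (A dm^2 + B ds^2)/s^2 with A = 1, B = 2.
Substitute u = sqrt(A/B)*m: g = B*(du^2 + ds^2)/s^2, i.e. B times the
Poincare upper half-plane metric, which has constant Gaussian curvature -1.
Scaling a 2D metric by a constant c divides the Gaussian curvature by c,
so K = -1/B = -1/(2) = -0.5000 everywhere (the point (m, s) = (-3, 2) is irrelevant:
the curvature is constant).
The requested Gaussian curvature is K = -0.5000.

-0.5000


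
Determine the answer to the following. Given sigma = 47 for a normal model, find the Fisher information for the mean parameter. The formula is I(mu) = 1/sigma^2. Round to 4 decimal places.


The Fisher information for the mean of a normal distribution is I(mu) = 1/sigma^2.
sigma = 47, so sigma^2 = 2209.
I(mu) = 1/2209 = 0.0005

0.0005


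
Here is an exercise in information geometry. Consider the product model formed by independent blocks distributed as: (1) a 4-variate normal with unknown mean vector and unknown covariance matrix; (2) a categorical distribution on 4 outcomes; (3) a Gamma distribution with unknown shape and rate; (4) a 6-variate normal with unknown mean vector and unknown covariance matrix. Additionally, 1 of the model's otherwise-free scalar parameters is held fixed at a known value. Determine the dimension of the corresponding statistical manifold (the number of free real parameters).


The dimension of a statistical manifold equals the number of free
(independent) real parameters of the model. For a product of independent
blocks the parameter counts add.
- 4-variate normal: 4 (mean) + 4*5/2 = 10 (symmetric covariance) = 14.
- categorical on 4 outcomes (probabilities sum to 1): 4-1 = 3.
- Gamma (shape, rate): 2.
- 6-variate normal: 6 (mean) + 6*7/2 = 21 (symmetric covariance) = 27.
Total = 14 + 3 + 2 + 27 = 46.
1 parameter(s) fixed at known values: 46 - 1 = 45.
Dimension = 45

45


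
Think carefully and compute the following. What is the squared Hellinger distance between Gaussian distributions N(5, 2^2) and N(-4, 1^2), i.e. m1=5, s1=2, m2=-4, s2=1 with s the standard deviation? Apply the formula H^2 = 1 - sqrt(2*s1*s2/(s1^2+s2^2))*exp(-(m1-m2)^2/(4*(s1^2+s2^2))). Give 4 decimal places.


Squared Hellinger distance for Gaussians:
H^2 = 1 - sqrt(2*s1*s2/(s1^2+s2^2)) * exp(-(m1-m2)^2/(4*(s1^2+s2^2))).
s1^2 = 4, s2^2 = 1, s1^2+s2^2 = 5.
sqrt(2*2*1/(5)) = 0.894427.
(m1-m2)^2 = (9)^2 = 81.
exp(-81/(4*5)) = exp(-4.05) = 0.017422.
H^2 = 1 - 0.894427*0.017422 = 0.9844

0.9844


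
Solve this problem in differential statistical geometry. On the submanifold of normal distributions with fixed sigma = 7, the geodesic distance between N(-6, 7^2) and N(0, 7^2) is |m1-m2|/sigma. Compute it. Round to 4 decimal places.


On the fixed-variance normal subfamily, geodesic distance = |m1-m2|/sigma.
|-6 - 0| = 6.
sigma = 7.
d = 6/7 = 0.8571

0.8571


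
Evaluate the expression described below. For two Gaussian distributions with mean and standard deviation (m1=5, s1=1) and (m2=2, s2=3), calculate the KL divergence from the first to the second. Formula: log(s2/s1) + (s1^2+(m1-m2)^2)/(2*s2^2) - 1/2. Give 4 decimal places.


KL divergence between normal distributions:
KL = log(s2/s1) + (s1^2 + (m1-m2)^2)/(2*s2^2) - 1/2.
log(3/1) = 1.098612.
(1^2 + (5-2)^2)/(2*3^2) = (1 + 9)/18 = 0.555556.
KL = 1.098612 + 0.555556 - 0.5 = 1.1542

1.1542


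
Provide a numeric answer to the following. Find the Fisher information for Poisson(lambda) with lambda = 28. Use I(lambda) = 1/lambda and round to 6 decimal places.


Fisher information for Poisson: I(lambda) = 1/lambda.
lambda = 28.
I(lambda) = 1/28 = 0.035714

0.035714


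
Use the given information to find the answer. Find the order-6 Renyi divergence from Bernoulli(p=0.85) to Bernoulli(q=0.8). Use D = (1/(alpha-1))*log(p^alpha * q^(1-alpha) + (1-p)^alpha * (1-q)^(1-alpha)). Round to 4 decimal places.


Renyi divergence of order alpha between Bernoulli distributions:
D = (1/(alpha-1))*log(p^alpha * q^(1-alpha) + (1-p)^alpha * (1-q)^(1-alpha)).
alpha = 6, p = 0.85, q = 0.8.
p^alpha * q^(1-alpha) = 0.85^6 * 0.8^-5 = 1.150969.
(1-p)^alpha * (1-q)^(1-alpha) = 0.15^6 * 0.2^-5 = 0.035596.
sum = 1.150969 + 0.035596 = 1.186565.
D = (1/5)*log(1.186565) = 0.0342

0.0342


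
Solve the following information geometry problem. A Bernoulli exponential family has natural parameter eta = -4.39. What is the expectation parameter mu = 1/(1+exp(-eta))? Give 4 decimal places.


Dual coordinate (expectation parameter) for Bernoulli:
mu = 1/(1+exp(-eta)).
eta = -4.39.
exp(-eta) = exp(4.39) = 80.640419.
mu = 1/(1+80.640419) = 0.0122

0.0122


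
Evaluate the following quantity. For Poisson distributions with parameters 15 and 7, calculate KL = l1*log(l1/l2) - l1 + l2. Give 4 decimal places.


KL divergence for Poisson:
KL = l1*log(l1/l2) - l1 + l2.
l1 = 15, l2 = 7.
log(15/7) = 0.76214.
l1*log(l1/l2) = 15 * 0.76214 = 11.432101.
KL = 11.432101 - 15 + 7 = 3.4321

3.4321


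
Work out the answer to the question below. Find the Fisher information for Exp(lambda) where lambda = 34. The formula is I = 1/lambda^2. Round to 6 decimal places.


Fisher information for exponential: I(lambda) = 1/lambda^2.
lambda = 34, lambda^2 = 1156.
I = 1/1156 = 0.000865

0.000865


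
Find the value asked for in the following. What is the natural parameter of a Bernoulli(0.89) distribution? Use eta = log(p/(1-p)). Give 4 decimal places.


Natural parameter for Bernoulli: eta = log(p/(1-p)).
p = 0.89, 1-p = 0.11.
p/(1-p) = 8.090909.
eta = log(8.090909) = 2.0907

2.0907


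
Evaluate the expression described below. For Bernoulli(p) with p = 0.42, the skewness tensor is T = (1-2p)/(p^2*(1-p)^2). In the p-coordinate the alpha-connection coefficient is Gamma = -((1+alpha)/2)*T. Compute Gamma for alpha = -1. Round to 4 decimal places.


Skewness (Amari-Chentsov) tensor: T = (1-2p)/(p^2*(1-p)^2).
p = 0.42, 1-2p = 0.16, p^2 = 0.1764, (1-p)^2 = 0.3364.
T = 0.16/(0.1764 * 0.3364) = 2.696283.
In the p-coordinate, Gamma^(alpha) = Gamma^(0) - (alpha/2)*T with Gamma^(0) = (1/2)*g'(p) = -T/2,
so Gamma^(alpha) = -((1+alpha)/2)*T.
alpha = -1, -(1+alpha)/2 = 0.0.
Gamma = 0.0 * 2.696283 = 0.0000

0.0000


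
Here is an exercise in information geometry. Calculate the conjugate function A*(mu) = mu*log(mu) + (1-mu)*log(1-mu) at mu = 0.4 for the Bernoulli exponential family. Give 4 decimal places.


Legendre transform for Bernoulli:
A*(mu) = mu*log(mu) + (1-mu)*log(1-mu).
mu = 0.4, 1-mu = 0.6.
mu*log(mu) = 0.4*log(0.4) = -0.366516.
(1-mu)*log(1-mu) = 0.6*log(0.6) = -0.306495.
A* = -0.366516 + -0.306495 = -0.6730

-0.6730


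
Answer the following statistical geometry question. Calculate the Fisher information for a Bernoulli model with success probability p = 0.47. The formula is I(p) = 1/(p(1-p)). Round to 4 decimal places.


For Bernoulli(p), Fisher information is I(p) = 1/(p*(1-p)).
p = 0.47, 1-p = 0.53.
p*(1-p) = 0.2491.
I(p) = 1/0.2491 = 4.0145

4.0145


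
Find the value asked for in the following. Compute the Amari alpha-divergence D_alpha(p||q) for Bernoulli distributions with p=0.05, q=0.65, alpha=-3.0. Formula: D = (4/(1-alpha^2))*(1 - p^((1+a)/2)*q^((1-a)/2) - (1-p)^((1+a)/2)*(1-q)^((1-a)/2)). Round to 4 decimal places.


Amari alpha-divergence:
D = (4/(1-alpha^2))*(1 - p^((1+a)/2)*q^((1-a)/2) - (1-p)^((1+a)/2)*(1-q)^((1-a)/2)).
alpha = -3.0, p = 0.05, q = 0.65.
e1 = (1+alpha)/2 = -1.0, e2 = (1-alpha)/2 = 2.0.
t1 = p^e1 * q^e2 = 0.05^-1.0 * 0.65^2.0 = 8.45.
t2 = (1-p)^e1 * (1-q)^e2 = 0.95^-1.0 * 0.35^2.0 = 0.128947.
4/(1-alpha^2) = -0.5.
D = -0.5*(1 - 8.45 - 0.128947) = 3.7895

3.7895


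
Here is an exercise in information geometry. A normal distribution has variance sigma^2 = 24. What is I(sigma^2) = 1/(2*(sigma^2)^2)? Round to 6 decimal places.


Fisher information for variance: I(sigma^2) = 1/(2*sigma^4).
sigma^2 = 24, so sigma^4 = 576.
I = 1/(2*576) = 1/1152 = 0.000868

0.000868


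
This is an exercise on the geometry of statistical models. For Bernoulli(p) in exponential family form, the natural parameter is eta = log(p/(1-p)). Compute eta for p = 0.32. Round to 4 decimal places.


Natural parameter for Bernoulli: eta = log(p/(1-p)).
p = 0.32, 1-p = 0.68.
p/(1-p) = 0.470588.
eta = log(0.470588) = -0.7538

-0.7538


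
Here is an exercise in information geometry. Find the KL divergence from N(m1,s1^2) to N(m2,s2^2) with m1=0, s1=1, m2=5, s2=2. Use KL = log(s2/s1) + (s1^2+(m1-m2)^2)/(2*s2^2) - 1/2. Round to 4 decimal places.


KL divergence between normal distributions:
KL = log(s2/s1) + (s1^2 + (m1-m2)^2)/(2*s2^2) - 1/2.
log(2/1) = 0.693147.
(1^2 + (0-5)^2)/(2*2^2) = (1 + 25)/8 = 3.25.
KL = 0.693147 + 3.25 - 0.5 = 3.4431

3.4431


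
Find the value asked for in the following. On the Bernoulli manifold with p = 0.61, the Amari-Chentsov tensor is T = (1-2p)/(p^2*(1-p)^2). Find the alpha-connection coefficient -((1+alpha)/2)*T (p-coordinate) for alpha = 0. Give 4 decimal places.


Skewness (Amari-Chentsov) tensor: T = (1-2p)/(p^2*(1-p)^2).
p = 0.61, 1-2p = -0.22, p^2 = 0.3721, (1-p)^2 = 0.1521.
T = -0.22/(0.3721 * 0.1521) = -3.887172.
In the p-coordinate, Gamma^(alpha) = Gamma^(0) - (alpha/2)*T with Gamma^(0) = (1/2)*g'(p) = -T/2,
so Gamma^(alpha) = -((1+alpha)/2)*T.
alpha = 0, -(1+alpha)/2 = -0.5.
Gamma = -0.5 * -3.887172 = 1.9436

1.9436


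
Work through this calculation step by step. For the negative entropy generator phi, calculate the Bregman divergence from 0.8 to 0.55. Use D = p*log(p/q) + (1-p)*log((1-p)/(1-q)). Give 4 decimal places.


Bregman divergence with negative entropy generator:
D = p*log(p/q) + (1-p)*log((1-p)/(1-q)).
p = 0.8, q = 0.55.
p*log(p/q) = 0.8*log(0.8/0.55) = 0.299755.
(1-p)*log((1-p)/(1-q)) = 0.2*log(0.2/0.45) = -0.162186.
D = 0.299755 + -0.162186 = 0.1376

0.1376


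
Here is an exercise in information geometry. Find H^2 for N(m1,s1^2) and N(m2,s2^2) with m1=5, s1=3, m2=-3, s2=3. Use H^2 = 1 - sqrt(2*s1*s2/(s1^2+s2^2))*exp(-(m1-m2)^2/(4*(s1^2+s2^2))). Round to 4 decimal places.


Squared Hellinger distance for Gaussians:
H^2 = 1 - sqrt(2*s1*s2/(s1^2+s2^2)) * exp(-(m1-m2)^2/(4*(s1^2+s2^2))).
s1^2 = 9, s2^2 = 9, s1^2+s2^2 = 18.
sqrt(2*3*3/(18)) = 1.0.
(m1-m2)^2 = (8)^2 = 64.
exp(-64/(4*18)) = exp(-0.888889) = 0.411112.
H^2 = 1 - 1.0*0.411112 = 0.5889

0.5889


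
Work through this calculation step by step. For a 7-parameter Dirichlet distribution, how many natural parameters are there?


Exponential family dimension calculation:
Dirichlet with 7 components has 7 natural parameters.

7


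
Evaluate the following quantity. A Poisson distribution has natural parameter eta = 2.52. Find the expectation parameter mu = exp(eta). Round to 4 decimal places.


Expectation parameter for Poisson exponential family:
mu = exp(eta).
eta = 2.52.
mu = exp(2.52) = 12.4286

12.4286


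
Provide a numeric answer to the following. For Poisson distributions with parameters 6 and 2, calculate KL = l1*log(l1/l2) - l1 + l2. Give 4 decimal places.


KL divergence for Poisson:
KL = l1*log(l1/l2) - l1 + l2.
l1 = 6, l2 = 2.
log(6/2) = 1.098612.
l1*log(l1/l2) = 6 * 1.098612 = 6.591674.
KL = 6.591674 - 6 + 2 = 2.5917

2.5917


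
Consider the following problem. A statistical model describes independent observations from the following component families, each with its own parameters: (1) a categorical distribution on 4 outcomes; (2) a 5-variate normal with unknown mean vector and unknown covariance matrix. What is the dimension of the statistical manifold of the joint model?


The dimension of a statistical manifold equals the number of free
(independent) real parameters of the model. For a product of independent
blocks the parameter counts add.
- categorical on 4 outcomes (probabilities sum to 1): 4-1 = 3.
- 5-variate normal: 5 (mean) + 5*6/2 = 15 (symmetric covariance) = 20.
Total = 3 + 20 = 23.
Dimension = 23

23


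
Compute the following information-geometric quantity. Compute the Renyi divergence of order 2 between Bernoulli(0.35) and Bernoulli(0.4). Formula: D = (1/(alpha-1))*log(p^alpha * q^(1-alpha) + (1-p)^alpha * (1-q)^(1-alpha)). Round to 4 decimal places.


Renyi divergence of order alpha between Bernoulli distributions:
D = (1/(alpha-1))*log(p^alpha * q^(1-alpha) + (1-p)^alpha * (1-q)^(1-alpha)).
alpha = 2, p = 0.35, q = 0.4.
p^alpha * q^(1-alpha) = 0.35^2 * 0.4^-1 = 0.30625.
(1-p)^alpha * (1-q)^(1-alpha) = 0.65^2 * 0.6^-1 = 0.704167.
sum = 0.30625 + 0.704167 = 1.010417.
D = (1/1)*log(1.010417) = 0.0104

0.0104


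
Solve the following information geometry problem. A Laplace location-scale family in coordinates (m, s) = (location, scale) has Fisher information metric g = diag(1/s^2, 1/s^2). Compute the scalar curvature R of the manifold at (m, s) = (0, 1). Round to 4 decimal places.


The metric has the form g = (A dm^2 + B ds^2)/s^2 with A = 1, B = 1.
Substitute u = sqrt(A/B)*m: g = B*(du^2 + ds^2)/s^2, i.e. B times the
Poincare upper half-plane metric, which has constant Gaussian curvature -1.
Scaling a 2D metric by a constant c divides the Gaussian curvature by c,
so K = -1/B = -1/(1) = -1.0000 everywhere (the point (m, s) = (0, 1) is irrelevant:
the curvature is constant).
Scalar curvature in dimension 2: R = 2K = -2/(1) = -2.0000.

-2.0000


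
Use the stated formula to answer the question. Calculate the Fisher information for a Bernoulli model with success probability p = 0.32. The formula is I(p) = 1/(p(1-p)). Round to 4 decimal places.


For Bernoulli(p), Fisher information is I(p) = 1/(p*(1-p)).
p = 0.32, 1-p = 0.68.
p*(1-p) = 0.2176.
I(p) = 1/0.2176 = 4.5956

4.5956


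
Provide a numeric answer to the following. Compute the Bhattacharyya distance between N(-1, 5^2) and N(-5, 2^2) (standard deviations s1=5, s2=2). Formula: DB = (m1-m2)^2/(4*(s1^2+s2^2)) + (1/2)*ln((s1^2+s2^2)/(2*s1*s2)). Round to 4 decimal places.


Bhattacharyya distance between two Gaussians:
DB = (m1-m2)^2/(4*(s1^2+s2^2)) + (1/2)*ln((s1^2+s2^2)/(2*s1*s2)).
(m1-m2)^2 = (4)^2 = 16.
s1^2+s2^2 = 25 + 4 = 29.
term1 = 16/116 = 0.137931.
term2 = 0.5*ln(29/20.0) = 0.185782.
DB = 0.137931 + 0.185782 = 0.3237

0.3237


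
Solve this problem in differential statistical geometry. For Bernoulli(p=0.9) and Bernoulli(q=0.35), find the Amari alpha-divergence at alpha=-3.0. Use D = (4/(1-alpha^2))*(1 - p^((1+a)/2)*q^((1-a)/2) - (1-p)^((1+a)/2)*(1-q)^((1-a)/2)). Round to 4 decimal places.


Amari alpha-divergence:
D = (4/(1-alpha^2))*(1 - p^((1+a)/2)*q^((1-a)/2) - (1-p)^((1+a)/2)*(1-q)^((1-a)/2)).
alpha = -3.0, p = 0.9, q = 0.35.
e1 = (1+alpha)/2 = -1.0, e2 = (1-alpha)/2 = 2.0.
t1 = p^e1 * q^e2 = 0.9^-1.0 * 0.35^2.0 = 0.136111.
t2 = (1-p)^e1 * (1-q)^e2 = 0.1^-1.0 * 0.65^2.0 = 4.225.
4/(1-alpha^2) = -0.5.
D = -0.5*(1 - 0.136111 - 4.225) = 1.6806

1.6806


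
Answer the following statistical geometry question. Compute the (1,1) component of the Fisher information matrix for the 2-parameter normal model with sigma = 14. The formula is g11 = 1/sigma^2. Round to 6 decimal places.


For the 2-parameter normal family, the Fisher metric has:
  g11 = 1/sigma^2, g22 = 2/sigma^2.
sigma = 14, sigma^2 = 196.
g11 = 0.005102

0.005102


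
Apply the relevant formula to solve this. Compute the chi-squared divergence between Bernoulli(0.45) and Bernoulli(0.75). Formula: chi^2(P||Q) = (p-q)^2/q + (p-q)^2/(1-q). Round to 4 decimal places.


Chi-squared divergence between Bernoulli distributions:
chi^2 = (p-q)^2/q + (p-q)^2/(1-q).
p = 0.45, q = 0.75, p-q = -0.3.
(p-q)^2 = 0.09.
term1 = 0.09/0.75 = 0.12.
term2 = 0.09/0.25 = 0.36.
chi^2 = 0.12 + 0.36 = 0.4800

0.4800


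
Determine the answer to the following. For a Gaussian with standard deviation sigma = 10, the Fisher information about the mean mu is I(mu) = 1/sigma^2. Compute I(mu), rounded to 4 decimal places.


The Fisher information for the mean of a normal distribution is I(mu) = 1/sigma^2.
sigma = 10, so sigma^2 = 100.
I(mu) = 1/100 = 0.0100

0.0100


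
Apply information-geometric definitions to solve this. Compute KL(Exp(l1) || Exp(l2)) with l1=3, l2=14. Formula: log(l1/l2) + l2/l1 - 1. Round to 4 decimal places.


KL divergence for exponential family:
KL = log(l1/l2) + l2/l1 - 1.
log(3/14) = -1.540445.
14/3 = 4.666667.
KL = -1.540445 + 4.666667 - 1 = 2.1262

2.1262


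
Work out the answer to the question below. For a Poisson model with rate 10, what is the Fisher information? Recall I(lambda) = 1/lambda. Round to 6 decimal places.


Fisher information for Poisson: I(lambda) = 1/lambda.
lambda = 10.
I(lambda) = 1/10 = 0.100000

0.100000


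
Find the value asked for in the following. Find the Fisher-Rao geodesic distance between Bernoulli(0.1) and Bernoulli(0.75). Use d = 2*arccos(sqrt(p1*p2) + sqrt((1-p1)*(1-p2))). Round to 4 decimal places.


Geodesic distance on Bernoulli manifold:
d(p1,p2) = 2*arccos(sqrt(p1*p2) + sqrt((1-p1)*(1-p2))).
sqrt(p1*p2) = sqrt(0.1*0.75) = 0.273861.
sqrt((1-p1)*(1-p2)) = sqrt(0.9*0.25) = 0.474342.
arg = 0.273861 + 0.474342 = 0.748203.
d = 2*arccos(0.748203) = 1.4509

1.4509


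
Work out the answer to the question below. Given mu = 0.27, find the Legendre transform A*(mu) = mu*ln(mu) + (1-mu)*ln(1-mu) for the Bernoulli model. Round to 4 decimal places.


Legendre transform for Bernoulli:
A*(mu) = mu*log(mu) + (1-mu)*log(1-mu).
mu = 0.27, 1-mu = 0.73.
mu*log(mu) = 0.27*log(0.27) = -0.35352.
(1-mu)*log(1-mu) = 0.73*log(0.73) = -0.229739.
A* = -0.35352 + -0.229739 = -0.5833

-0.5833


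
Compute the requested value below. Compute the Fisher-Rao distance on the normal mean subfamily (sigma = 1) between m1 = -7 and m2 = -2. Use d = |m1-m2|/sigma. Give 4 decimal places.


On the fixed-variance normal subfamily, geodesic distance = |m1-m2|/sigma.
|-7 - -2| = 5.
sigma = 1.
d = 5/1 = 5.0000

5.0000


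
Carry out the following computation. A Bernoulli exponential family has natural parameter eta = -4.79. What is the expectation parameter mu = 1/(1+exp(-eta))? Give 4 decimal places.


Dual coordinate (expectation parameter) for Bernoulli:
mu = 1/(1+exp(-eta)).
eta = -4.79.
exp(-eta) = exp(4.79) = 120.301369.
mu = 1/(1+120.301369) = 0.0082

0.0082


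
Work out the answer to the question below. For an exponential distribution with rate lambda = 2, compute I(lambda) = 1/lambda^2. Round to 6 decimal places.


Fisher information for exponential: I(lambda) = 1/lambda^2.
lambda = 2, lambda^2 = 4.
I = 1/4 = 0.250000

0.250000


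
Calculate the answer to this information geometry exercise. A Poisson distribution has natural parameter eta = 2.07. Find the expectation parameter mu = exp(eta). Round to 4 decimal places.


Expectation parameter for Poisson exponential family:
mu = exp(eta).
eta = 2.07.
mu = exp(2.07) = 7.9248

7.9248


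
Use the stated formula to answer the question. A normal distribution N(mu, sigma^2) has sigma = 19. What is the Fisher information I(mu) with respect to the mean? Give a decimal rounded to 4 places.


The Fisher information for the mean of a normal distribution is I(mu) = 1/sigma^2.
sigma = 19, so sigma^2 = 361.
I(mu) = 1/361 = 0.0028

0.0028


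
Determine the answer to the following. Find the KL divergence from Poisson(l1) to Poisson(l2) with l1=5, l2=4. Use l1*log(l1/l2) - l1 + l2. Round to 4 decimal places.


KL divergence for Poisson:
KL = l1*log(l1/l2) - l1 + l2.
l1 = 5, l2 = 4.
log(5/4) = 0.223144.
l1*log(l1/l2) = 5 * 0.223144 = 1.115718.
KL = 1.115718 - 5 + 4 = 0.1157

0.1157


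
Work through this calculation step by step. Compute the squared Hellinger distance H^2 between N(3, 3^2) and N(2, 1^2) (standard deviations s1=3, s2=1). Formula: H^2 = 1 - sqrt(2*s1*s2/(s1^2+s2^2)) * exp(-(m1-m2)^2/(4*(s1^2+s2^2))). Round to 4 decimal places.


Squared Hellinger distance for Gaussians:
H^2 = 1 - sqrt(2*s1*s2/(s1^2+s2^2)) * exp(-(m1-m2)^2/(4*(s1^2+s2^2))).
s1^2 = 9, s2^2 = 1, s1^2+s2^2 = 10.
sqrt(2*3*1/(10)) = 0.774597.
(m1-m2)^2 = (1)^2 = 1.
exp(-1/(4*10)) = exp(-0.025) = 0.97531.
H^2 = 1 - 0.774597*0.97531 = 0.2445

0.2445


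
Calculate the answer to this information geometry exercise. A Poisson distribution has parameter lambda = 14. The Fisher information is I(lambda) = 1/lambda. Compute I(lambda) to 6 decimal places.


Fisher information for Poisson: I(lambda) = 1/lambda.
lambda = 14.
I(lambda) = 1/14 = 0.071429

0.071429


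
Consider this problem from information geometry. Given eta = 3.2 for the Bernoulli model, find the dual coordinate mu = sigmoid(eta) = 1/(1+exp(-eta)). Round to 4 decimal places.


Dual coordinate (expectation parameter) for Bernoulli:
mu = 1/(1+exp(-eta)).
eta = 3.2.
exp(-eta) = exp(-3.2) = 0.040762.
mu = 1/(1+0.040762) = 0.9608

0.9608


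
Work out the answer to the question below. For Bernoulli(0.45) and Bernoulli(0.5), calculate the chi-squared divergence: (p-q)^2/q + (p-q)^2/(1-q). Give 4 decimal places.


Chi-squared divergence between Bernoulli distributions:
chi^2 = (p-q)^2/q + (p-q)^2/(1-q).
p = 0.45, q = 0.5, p-q = -0.05.
(p-q)^2 = 0.0025.
term1 = 0.0025/0.5 = 0.005.
term2 = 0.0025/0.5 = 0.005.
chi^2 = 0.005 + 0.005 = 0.0100

0.0100


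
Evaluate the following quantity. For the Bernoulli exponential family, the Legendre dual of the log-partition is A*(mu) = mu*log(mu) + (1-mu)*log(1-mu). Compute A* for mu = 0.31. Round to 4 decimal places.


Legendre transform for Bernoulli:
A*(mu) = mu*log(mu) + (1-mu)*log(1-mu).
mu = 0.31, 1-mu = 0.69.
mu*log(mu) = 0.31*log(0.31) = -0.363067.
(1-mu)*log(1-mu) = 0.69*log(0.69) = -0.256034.
A* = -0.363067 + -0.256034 = -0.6191

-0.6191


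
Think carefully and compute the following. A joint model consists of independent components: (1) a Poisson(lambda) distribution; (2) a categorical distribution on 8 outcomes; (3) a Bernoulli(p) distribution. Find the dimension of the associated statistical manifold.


The dimension of a statistical manifold equals the number of free
(independent) real parameters of the model. For a product of independent
blocks the parameter counts add.
- Poisson (lambda): 1.
- categorical on 8 outcomes (probabilities sum to 1): 8-1 = 7.
- Bernoulli (p): 1.
Total = 1 + 7 + 1 = 9.
Dimension = 9

9


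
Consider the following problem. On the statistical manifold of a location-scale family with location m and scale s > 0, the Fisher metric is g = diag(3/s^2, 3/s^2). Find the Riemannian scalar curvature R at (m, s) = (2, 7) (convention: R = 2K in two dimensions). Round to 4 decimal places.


The metric has the form g = (A dm^2 + B ds^2)/s^2 with A = 3, B = 3.
Substitute u = sqrt(A/B)*m: g = B*(du^2 + ds^2)/s^2, i.e. B times the
Poincare upper half-plane metric, which has constant Gaussian curvature -1.
Scaling a 2D metric by a constant c divides the Gaussian curvature by c,
so K = -1/B = -1/(3) = -0.3333 everywhere (the point (m, s) = (2, 7) is irrelevant:
the curvature is constant).
Scalar curvature in dimension 2: R = 2K = -2/(3) = -0.6667.

-0.6667


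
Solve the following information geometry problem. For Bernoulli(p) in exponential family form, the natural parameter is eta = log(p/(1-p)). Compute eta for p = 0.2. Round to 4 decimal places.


Natural parameter for Bernoulli: eta = log(p/(1-p)).
p = 0.2, 1-p = 0.8.
p/(1-p) = 0.25.
eta = log(0.25) = -1.3863

-1.3863


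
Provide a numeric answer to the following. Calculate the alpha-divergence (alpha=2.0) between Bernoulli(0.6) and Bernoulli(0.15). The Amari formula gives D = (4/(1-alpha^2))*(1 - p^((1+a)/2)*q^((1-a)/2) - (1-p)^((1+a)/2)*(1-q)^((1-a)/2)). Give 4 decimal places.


Amari alpha-divergence:
D = (4/(1-alpha^2))*(1 - p^((1+a)/2)*q^((1-a)/2) - (1-p)^((1+a)/2)*(1-q)^((1-a)/2)).
alpha = 2.0, p = 0.6, q = 0.15.
e1 = (1+alpha)/2 = 1.5, e2 = (1-alpha)/2 = -0.5.
t1 = p^e1 * q^e2 = 0.6^1.5 * 0.15^-0.5 = 1.2.
t2 = (1-p)^e1 * (1-q)^e2 = 0.4^1.5 * 0.85^-0.5 = 0.274398.
4/(1-alpha^2) = -1.333333.
D = -1.333333*(1 - 1.2 - 0.274398) = 0.6325

0.6325


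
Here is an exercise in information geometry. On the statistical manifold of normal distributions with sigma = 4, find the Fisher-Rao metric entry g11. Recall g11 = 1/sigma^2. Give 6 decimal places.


For the 2-parameter normal family, the Fisher metric has:
  g11 = 1/sigma^2, g22 = 2/sigma^2.
sigma = 4, sigma^2 = 16.
g11 = 0.062500

0.062500


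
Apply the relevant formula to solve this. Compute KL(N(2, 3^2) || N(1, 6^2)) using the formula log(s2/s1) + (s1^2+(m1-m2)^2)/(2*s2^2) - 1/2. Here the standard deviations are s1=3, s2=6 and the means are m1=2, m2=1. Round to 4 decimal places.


KL divergence between normal distributions:
KL = log(s2/s1) + (s1^2 + (m1-m2)^2)/(2*s2^2) - 1/2.
log(6/3) = 0.693147.
(3^2 + (2-1)^2)/(2*6^2) = (9 + 1)/72 = 0.138889.
KL = 0.693147 + 0.138889 - 0.5 = 0.3320

0.3320


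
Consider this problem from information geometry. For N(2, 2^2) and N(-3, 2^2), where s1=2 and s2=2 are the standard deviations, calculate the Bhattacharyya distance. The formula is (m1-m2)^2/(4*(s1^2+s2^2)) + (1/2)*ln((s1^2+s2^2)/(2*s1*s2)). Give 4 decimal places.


Bhattacharyya distance between two Gaussians:
DB = (m1-m2)^2/(4*(s1^2+s2^2)) + (1/2)*ln((s1^2+s2^2)/(2*s1*s2)).
(m1-m2)^2 = (5)^2 = 25.
s1^2+s2^2 = 4 + 4 = 8.
term1 = 25/32 = 0.78125.
term2 = 0.5*ln(8/8.0) = 0.0.
DB = 0.78125 + 0.0 = 0.7813

0.7813


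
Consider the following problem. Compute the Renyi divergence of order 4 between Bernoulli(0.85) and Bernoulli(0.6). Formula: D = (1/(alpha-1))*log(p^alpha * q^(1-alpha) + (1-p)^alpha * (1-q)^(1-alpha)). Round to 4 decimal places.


Renyi divergence of order alpha between Bernoulli distributions:
D = (1/(alpha-1))*log(p^alpha * q^(1-alpha) + (1-p)^alpha * (1-q)^(1-alpha)).
alpha = 4, p = 0.85, q = 0.6.
p^alpha * q^(1-alpha) = 0.85^4 * 0.6^-3 = 2.416696.
(1-p)^alpha * (1-q)^(1-alpha) = 0.15^4 * 0.4^-3 = 0.00791.
sum = 2.416696 + 0.00791 = 2.424606.
D = (1/3)*log(2.424606) = 0.2952

0.2952


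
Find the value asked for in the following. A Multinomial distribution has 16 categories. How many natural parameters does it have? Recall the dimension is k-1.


Exponential family dimension calculation:
For Multinomial with k=16 categories, dim = k-1 = 15.

15


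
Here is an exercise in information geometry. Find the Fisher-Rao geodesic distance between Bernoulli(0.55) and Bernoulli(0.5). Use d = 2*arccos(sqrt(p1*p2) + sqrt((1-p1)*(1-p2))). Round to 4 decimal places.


Geodesic distance on Bernoulli manifold:
d(p1,p2) = 2*arccos(sqrt(p1*p2) + sqrt((1-p1)*(1-p2))).
sqrt(p1*p2) = sqrt(0.55*0.5) = 0.524404.
sqrt((1-p1)*(1-p2)) = sqrt(0.45*0.5) = 0.474342.
arg = 0.524404 + 0.474342 = 0.998746.
d = 2*arccos(0.998746) = 0.1002

0.1002


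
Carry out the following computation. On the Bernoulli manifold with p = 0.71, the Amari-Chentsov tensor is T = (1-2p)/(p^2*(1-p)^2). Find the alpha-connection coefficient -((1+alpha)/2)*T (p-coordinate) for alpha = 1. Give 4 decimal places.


Skewness (Amari-Chentsov) tensor: T = (1-2p)/(p^2*(1-p)^2).
p = 0.71, 1-2p = -0.42, p^2 = 0.5041, (1-p)^2 = 0.0841.
T = -0.42/(0.5041 * 0.0841) = -9.906873.
In the p-coordinate, Gamma^(alpha) = Gamma^(0) - (alpha/2)*T with Gamma^(0) = (1/2)*g'(p) = -T/2,
so Gamma^(alpha) = -((1+alpha)/2)*T.
alpha = 1, -(1+alpha)/2 = -1.0.
Gamma = -1.0 * -9.906873 = 9.9069

9.9069


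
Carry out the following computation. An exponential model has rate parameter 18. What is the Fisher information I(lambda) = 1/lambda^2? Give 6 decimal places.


Fisher information for exponential: I(lambda) = 1/lambda^2.
lambda = 18, lambda^2 = 324.
I = 1/324 = 0.003086

0.003086


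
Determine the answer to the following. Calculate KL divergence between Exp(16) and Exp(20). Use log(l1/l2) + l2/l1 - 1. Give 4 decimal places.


KL divergence for exponential family:
KL = log(l1/l2) + l2/l1 - 1.
log(16/20) = -0.223144.
20/16 = 1.25.
KL = -0.223144 + 1.25 - 1 = 0.0269

0.0269


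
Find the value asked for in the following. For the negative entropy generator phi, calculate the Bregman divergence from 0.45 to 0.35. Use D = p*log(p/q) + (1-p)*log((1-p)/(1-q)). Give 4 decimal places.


Bregman divergence with negative entropy generator:
D = p*log(p/q) + (1-p)*log((1-p)/(1-q)).
p = 0.45, q = 0.35.
p*log(p/q) = 0.45*log(0.45/0.35) = 0.113091.
(1-p)*log((1-p)/(1-q)) = 0.55*log(0.55/0.65) = -0.09188.
D = 0.113091 + -0.09188 = 0.0212

0.0212


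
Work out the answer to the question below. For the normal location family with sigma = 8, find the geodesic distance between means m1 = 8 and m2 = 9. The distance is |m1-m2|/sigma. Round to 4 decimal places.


On the fixed-variance normal subfamily, geodesic distance = |m1-m2|/sigma.
|8 - 9| = 1.
sigma = 8.
d = 1/8 = 0.1250

0.1250


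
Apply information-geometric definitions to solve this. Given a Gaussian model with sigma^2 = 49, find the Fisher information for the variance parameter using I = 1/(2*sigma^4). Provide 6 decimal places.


Fisher information for variance: I(sigma^2) = 1/(2*sigma^4).
sigma^2 = 49, so sigma^4 = 2401.
I = 1/(2*2401) = 1/4802 = 0.000208

0.000208


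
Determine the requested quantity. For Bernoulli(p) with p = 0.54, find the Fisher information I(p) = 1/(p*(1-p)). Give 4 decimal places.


For Bernoulli(p), Fisher information is I(p) = 1/(p*(1-p)).
p = 0.54, 1-p = 0.46.
p*(1-p) = 0.2484.
I(p) = 1/0.2484 = 4.0258

4.0258


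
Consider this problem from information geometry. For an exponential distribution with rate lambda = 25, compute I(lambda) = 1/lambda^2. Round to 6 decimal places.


Fisher information for exponential: I(lambda) = 1/lambda^2.
lambda = 25, lambda^2 = 625.
I = 1/625 = 0.001600

0.001600


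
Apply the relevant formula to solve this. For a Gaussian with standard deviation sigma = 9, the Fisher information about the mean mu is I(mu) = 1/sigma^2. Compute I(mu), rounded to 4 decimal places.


The Fisher information for the mean of a normal distribution is I(mu) = 1/sigma^2.
sigma = 9, so sigma^2 = 81.
I(mu) = 1/81 = 0.0123

0.0123


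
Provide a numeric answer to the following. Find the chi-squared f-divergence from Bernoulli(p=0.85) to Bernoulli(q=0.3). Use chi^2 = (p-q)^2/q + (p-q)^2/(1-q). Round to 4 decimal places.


Chi-squared divergence between Bernoulli distributions:
chi^2 = (p-q)^2/q + (p-q)^2/(1-q).
p = 0.85, q = 0.3, p-q = 0.55.
(p-q)^2 = 0.3025.
term1 = 0.3025/0.3 = 1.008333.
term2 = 0.3025/0.7 = 0.432143.
chi^2 = 1.008333 + 0.432143 = 1.4405

1.4405


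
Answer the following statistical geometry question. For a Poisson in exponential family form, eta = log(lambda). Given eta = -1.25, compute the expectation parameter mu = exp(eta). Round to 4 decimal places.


Expectation parameter for Poisson exponential family:
mu = exp(eta).
eta = -1.25.
mu = exp(-1.25) = 0.2865

0.2865
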